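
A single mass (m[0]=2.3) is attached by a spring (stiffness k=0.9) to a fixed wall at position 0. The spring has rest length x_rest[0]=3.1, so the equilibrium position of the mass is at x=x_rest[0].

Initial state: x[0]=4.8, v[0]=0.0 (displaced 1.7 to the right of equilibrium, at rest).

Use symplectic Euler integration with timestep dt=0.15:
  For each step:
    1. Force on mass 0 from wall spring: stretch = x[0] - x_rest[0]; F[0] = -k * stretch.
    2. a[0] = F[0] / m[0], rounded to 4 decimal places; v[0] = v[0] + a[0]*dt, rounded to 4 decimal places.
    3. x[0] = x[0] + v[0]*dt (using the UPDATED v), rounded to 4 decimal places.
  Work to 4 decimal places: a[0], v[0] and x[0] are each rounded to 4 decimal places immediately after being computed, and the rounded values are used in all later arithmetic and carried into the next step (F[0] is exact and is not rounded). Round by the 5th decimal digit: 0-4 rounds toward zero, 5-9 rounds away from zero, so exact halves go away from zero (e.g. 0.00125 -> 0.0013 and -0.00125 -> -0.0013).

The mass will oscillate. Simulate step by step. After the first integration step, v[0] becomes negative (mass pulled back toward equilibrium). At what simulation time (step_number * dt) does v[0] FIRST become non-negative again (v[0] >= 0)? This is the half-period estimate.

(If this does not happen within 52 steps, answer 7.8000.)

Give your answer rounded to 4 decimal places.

Step 0: x=[4.8000] v=[0.0000]
Step 1: x=[4.7850] v=[-0.0998]
Step 2: x=[4.7552] v=[-0.1987]
Step 3: x=[4.7108] v=[-0.2959]
Step 4: x=[4.6522] v=[-0.3904]
Step 5: x=[4.5800] v=[-0.4815]
Step 6: x=[4.4947] v=[-0.5684]
Step 7: x=[4.3972] v=[-0.6503]
Step 8: x=[4.2882] v=[-0.7264]
Step 9: x=[4.1688] v=[-0.7961]
Step 10: x=[4.0400] v=[-0.8588]
Step 11: x=[3.9029] v=[-0.9140]
Step 12: x=[3.7587] v=[-0.9611]
Step 13: x=[3.6087] v=[-0.9998]
Step 14: x=[3.4542] v=[-1.0297]
Step 15: x=[3.2966] v=[-1.0505]
Step 16: x=[3.1373] v=[-1.0620]
Step 17: x=[2.9777] v=[-1.0642]
Step 18: x=[2.8192] v=[-1.0570]
Step 19: x=[2.6631] v=[-1.0405]
Step 20: x=[2.5109] v=[-1.0149]
Step 21: x=[2.3639] v=[-0.9803]
Step 22: x=[2.2233] v=[-0.9371]
Step 23: x=[2.0905] v=[-0.8856]
Step 24: x=[1.9665] v=[-0.8264]
Step 25: x=[1.8525] v=[-0.7599]
Step 26: x=[1.7495] v=[-0.6867]
Step 27: x=[1.6584] v=[-0.6074]
Step 28: x=[1.5800] v=[-0.5228]
Step 29: x=[1.5150] v=[-0.4336]
Step 30: x=[1.4639] v=[-0.3406]
Step 31: x=[1.4272] v=[-0.2446]
Step 32: x=[1.4052] v=[-0.1464]
Step 33: x=[1.3982] v=[-0.0469]
Step 34: x=[1.4062] v=[0.0530]
First v>=0 after going negative at step 34, time=5.1000

Answer: 5.1000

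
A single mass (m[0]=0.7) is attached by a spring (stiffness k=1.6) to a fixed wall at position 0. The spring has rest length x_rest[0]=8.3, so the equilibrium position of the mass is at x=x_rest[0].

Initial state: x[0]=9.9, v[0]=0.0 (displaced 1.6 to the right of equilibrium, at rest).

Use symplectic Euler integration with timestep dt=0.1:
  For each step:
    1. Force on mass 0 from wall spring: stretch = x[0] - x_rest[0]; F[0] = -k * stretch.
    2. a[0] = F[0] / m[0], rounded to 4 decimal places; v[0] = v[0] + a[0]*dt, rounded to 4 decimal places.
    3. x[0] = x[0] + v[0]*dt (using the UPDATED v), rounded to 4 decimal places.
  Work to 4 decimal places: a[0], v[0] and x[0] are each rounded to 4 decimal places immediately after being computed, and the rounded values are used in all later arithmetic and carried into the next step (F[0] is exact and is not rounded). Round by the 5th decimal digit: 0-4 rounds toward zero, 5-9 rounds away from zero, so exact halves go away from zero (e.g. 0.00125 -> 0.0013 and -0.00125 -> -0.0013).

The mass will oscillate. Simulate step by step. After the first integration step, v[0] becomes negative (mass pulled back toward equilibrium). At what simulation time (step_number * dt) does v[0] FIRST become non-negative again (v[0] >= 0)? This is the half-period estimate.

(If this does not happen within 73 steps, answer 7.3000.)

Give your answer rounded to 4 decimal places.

Step 0: x=[9.9000] v=[0.0000]
Step 1: x=[9.8634] v=[-0.3657]
Step 2: x=[9.7911] v=[-0.7231]
Step 3: x=[9.6847] v=[-1.0639]
Step 4: x=[9.5467] v=[-1.3804]
Step 5: x=[9.3802] v=[-1.6654]
Step 6: x=[9.1890] v=[-1.9123]
Step 7: x=[8.9775] v=[-2.1155]
Step 8: x=[8.7505] v=[-2.2704]
Step 9: x=[8.5132] v=[-2.3734]
Step 10: x=[8.2710] v=[-2.4221]
Step 11: x=[8.0295] v=[-2.4155]
Step 12: x=[7.7941] v=[-2.3537]
Step 13: x=[7.5703] v=[-2.2381]
Step 14: x=[7.3632] v=[-2.0713]
Step 15: x=[7.1775] v=[-1.8572]
Step 16: x=[7.0174] v=[-1.6006]
Step 17: x=[6.8867] v=[-1.3074]
Step 18: x=[6.7883] v=[-0.9844]
Step 19: x=[6.7244] v=[-0.6389]
Step 20: x=[6.6965] v=[-0.2788]
Step 21: x=[6.7053] v=[0.0877]
First v>=0 after going negative at step 21, time=2.1000

Answer: 2.1000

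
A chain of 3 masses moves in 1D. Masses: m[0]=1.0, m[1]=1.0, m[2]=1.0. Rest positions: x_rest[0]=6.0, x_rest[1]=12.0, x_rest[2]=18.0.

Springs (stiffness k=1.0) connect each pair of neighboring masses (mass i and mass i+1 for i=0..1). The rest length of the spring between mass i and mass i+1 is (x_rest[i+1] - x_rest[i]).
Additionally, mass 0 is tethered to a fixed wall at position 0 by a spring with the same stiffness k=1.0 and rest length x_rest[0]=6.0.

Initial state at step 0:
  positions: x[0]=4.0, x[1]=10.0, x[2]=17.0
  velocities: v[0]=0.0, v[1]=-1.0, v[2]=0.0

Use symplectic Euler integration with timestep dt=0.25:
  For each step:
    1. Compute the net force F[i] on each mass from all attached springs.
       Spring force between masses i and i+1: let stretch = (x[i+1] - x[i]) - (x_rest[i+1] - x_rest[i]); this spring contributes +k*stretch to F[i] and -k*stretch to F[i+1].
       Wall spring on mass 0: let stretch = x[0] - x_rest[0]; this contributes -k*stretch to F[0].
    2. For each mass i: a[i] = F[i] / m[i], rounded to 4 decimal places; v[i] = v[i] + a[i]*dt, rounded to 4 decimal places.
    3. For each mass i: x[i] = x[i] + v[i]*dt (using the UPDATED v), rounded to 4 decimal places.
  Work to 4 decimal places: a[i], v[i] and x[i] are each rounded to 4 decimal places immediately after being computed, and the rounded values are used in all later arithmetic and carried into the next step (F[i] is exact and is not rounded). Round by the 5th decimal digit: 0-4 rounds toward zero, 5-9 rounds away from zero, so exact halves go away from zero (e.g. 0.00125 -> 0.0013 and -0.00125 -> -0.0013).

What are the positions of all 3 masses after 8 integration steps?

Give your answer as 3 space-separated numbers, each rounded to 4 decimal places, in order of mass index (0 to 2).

Step 0: x=[4.0000 10.0000 17.0000] v=[0.0000 -1.0000 0.0000]
Step 1: x=[4.1250 9.8125 16.9375] v=[0.5000 -0.7500 -0.2500]
Step 2: x=[4.3477 9.7149 16.8047] v=[0.8906 -0.3906 -0.5313]
Step 3: x=[4.6341 9.7249 16.6038] v=[1.1455 0.0401 -0.8038]
Step 4: x=[4.9490 9.8467 16.3479] v=[1.2597 0.4871 -1.0235]
Step 5: x=[5.2607 10.0687 16.0607] v=[1.2469 0.8880 -1.1488]
Step 6: x=[5.5441 10.3647 15.7740] v=[1.1337 1.1840 -1.1468]
Step 7: x=[5.7823 10.6975 15.5242] v=[0.9528 1.3312 -0.9991]
Step 8: x=[5.9663 11.0248 15.3478] v=[0.7360 1.3091 -0.7058]

Answer: 5.9663 11.0248 15.3478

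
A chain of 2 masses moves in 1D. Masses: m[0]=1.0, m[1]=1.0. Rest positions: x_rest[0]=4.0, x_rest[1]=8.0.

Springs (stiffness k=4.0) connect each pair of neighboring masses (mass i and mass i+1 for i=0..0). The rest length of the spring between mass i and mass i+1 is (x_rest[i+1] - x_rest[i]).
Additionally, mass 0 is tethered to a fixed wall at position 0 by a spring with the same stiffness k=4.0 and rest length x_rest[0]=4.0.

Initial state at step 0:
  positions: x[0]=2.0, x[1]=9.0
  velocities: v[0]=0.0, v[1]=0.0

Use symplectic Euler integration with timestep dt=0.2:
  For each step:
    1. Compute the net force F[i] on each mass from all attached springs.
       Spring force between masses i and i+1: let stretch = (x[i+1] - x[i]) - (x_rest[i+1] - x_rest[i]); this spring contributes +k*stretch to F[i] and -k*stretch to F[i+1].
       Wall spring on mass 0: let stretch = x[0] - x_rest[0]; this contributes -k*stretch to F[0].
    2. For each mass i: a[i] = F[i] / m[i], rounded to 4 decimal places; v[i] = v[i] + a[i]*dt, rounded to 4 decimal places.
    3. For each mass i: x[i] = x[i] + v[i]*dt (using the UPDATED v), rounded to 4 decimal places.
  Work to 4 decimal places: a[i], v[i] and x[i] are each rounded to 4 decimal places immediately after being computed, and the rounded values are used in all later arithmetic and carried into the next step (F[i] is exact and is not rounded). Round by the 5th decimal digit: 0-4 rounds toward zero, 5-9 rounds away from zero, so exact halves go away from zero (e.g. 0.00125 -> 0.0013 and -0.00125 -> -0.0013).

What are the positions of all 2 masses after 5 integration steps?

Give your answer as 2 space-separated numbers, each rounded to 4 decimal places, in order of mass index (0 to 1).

Answer: 5.7508 6.8688

Derivation:
Step 0: x=[2.0000 9.0000] v=[0.0000 0.0000]
Step 1: x=[2.8000 8.5200] v=[4.0000 -2.4000]
Step 2: x=[4.0672 7.7648] v=[6.3360 -3.7760]
Step 3: x=[5.2753 7.0580] v=[6.0403 -3.5341]
Step 4: x=[5.9245 6.7059] v=[3.2462 -1.7603]
Step 5: x=[5.7508 6.8688] v=[-0.8683 0.8146]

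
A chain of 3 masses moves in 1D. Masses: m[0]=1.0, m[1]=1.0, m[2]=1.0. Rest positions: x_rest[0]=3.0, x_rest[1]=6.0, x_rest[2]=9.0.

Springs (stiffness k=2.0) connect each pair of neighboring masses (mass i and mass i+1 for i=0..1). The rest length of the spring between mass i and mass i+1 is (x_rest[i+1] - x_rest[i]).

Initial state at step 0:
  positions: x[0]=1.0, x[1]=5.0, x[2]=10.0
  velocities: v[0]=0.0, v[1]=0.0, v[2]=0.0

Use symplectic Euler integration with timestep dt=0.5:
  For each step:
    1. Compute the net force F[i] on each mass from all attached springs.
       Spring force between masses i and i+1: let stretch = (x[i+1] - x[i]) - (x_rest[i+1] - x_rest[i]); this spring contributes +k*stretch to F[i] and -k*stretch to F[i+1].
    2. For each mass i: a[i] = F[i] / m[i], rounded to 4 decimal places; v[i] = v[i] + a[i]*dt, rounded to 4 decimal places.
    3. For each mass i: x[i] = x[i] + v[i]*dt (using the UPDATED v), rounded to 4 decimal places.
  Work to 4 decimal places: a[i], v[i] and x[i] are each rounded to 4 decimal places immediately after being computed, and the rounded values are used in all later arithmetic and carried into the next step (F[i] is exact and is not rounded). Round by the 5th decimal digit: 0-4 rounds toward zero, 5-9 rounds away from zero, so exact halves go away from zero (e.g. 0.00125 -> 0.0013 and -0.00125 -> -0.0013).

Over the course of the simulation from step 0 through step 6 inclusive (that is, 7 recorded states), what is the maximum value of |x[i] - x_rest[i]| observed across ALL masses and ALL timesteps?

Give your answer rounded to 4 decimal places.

Answer: 2.0625

Derivation:
Step 0: x=[1.0000 5.0000 10.0000] v=[0.0000 0.0000 0.0000]
Step 1: x=[1.5000 5.5000 9.0000] v=[1.0000 1.0000 -2.0000]
Step 2: x=[2.5000 5.7500 7.7500] v=[2.0000 0.5000 -2.5000]
Step 3: x=[3.6250 5.3750 7.0000] v=[2.2500 -0.7500 -1.5000]
Step 4: x=[4.1250 4.9375 6.9375] v=[1.0000 -0.8750 -0.1250]
Step 5: x=[3.5313 5.0938 7.3750] v=[-1.1875 0.3125 0.8750]
Step 6: x=[2.2188 5.6094 8.1719] v=[-2.6250 1.0312 1.5938]
Max displacement = 2.0625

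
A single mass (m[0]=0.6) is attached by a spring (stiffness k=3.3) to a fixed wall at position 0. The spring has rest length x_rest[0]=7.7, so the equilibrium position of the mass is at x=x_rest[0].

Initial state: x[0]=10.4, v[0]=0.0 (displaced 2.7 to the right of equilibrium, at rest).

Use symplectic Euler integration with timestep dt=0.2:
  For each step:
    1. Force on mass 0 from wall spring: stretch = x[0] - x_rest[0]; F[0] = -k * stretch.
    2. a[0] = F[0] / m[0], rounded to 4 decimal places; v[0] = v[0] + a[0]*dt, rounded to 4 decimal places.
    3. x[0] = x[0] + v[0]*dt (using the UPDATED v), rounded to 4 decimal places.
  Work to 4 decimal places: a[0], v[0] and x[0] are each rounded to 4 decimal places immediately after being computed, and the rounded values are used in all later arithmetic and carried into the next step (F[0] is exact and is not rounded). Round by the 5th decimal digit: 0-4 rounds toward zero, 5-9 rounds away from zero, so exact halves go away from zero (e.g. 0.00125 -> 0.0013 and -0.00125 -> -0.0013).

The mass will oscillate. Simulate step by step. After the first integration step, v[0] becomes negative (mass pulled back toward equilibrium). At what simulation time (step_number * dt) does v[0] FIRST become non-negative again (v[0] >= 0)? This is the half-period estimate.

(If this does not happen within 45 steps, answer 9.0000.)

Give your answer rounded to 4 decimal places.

Answer: 1.4000

Derivation:
Step 0: x=[10.4000] v=[0.0000]
Step 1: x=[9.8060] v=[-2.9700]
Step 2: x=[8.7487] v=[-5.2866]
Step 3: x=[7.4607] v=[-6.4402]
Step 4: x=[6.2253] v=[-6.1770]
Step 5: x=[5.3143] v=[-4.5548]
Step 6: x=[4.9282] v=[-1.9305]
Step 7: x=[5.1519] v=[1.1185]
First v>=0 after going negative at step 7, time=1.4000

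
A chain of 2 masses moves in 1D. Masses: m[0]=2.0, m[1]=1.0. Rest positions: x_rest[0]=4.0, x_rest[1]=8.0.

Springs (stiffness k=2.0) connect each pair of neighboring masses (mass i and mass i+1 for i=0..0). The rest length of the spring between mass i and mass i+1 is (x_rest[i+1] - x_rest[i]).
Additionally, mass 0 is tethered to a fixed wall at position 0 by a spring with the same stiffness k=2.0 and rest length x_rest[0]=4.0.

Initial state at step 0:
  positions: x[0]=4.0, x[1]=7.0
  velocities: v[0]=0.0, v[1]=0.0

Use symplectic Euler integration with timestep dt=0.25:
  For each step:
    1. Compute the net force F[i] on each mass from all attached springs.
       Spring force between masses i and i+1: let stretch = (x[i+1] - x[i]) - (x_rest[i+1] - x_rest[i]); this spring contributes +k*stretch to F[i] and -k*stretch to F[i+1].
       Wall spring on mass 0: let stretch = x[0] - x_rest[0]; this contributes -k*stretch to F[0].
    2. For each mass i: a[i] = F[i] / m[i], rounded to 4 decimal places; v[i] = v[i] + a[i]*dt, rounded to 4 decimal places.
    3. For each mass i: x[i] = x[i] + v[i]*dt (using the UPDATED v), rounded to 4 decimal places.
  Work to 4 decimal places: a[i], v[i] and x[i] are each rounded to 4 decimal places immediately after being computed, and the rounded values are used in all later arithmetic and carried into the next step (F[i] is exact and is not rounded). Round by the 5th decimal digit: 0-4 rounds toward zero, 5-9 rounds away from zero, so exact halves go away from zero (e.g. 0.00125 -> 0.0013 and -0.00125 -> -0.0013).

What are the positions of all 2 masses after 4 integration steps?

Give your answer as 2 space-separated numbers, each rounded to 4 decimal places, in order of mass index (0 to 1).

Step 0: x=[4.0000 7.0000] v=[0.0000 0.0000]
Step 1: x=[3.9375 7.1250] v=[-0.2500 0.5000]
Step 2: x=[3.8281 7.3516] v=[-0.4375 0.9063]
Step 3: x=[3.6997 7.6378] v=[-0.5137 1.1446]
Step 4: x=[3.5862 7.9317] v=[-0.4541 1.1756]

Answer: 3.5862 7.9317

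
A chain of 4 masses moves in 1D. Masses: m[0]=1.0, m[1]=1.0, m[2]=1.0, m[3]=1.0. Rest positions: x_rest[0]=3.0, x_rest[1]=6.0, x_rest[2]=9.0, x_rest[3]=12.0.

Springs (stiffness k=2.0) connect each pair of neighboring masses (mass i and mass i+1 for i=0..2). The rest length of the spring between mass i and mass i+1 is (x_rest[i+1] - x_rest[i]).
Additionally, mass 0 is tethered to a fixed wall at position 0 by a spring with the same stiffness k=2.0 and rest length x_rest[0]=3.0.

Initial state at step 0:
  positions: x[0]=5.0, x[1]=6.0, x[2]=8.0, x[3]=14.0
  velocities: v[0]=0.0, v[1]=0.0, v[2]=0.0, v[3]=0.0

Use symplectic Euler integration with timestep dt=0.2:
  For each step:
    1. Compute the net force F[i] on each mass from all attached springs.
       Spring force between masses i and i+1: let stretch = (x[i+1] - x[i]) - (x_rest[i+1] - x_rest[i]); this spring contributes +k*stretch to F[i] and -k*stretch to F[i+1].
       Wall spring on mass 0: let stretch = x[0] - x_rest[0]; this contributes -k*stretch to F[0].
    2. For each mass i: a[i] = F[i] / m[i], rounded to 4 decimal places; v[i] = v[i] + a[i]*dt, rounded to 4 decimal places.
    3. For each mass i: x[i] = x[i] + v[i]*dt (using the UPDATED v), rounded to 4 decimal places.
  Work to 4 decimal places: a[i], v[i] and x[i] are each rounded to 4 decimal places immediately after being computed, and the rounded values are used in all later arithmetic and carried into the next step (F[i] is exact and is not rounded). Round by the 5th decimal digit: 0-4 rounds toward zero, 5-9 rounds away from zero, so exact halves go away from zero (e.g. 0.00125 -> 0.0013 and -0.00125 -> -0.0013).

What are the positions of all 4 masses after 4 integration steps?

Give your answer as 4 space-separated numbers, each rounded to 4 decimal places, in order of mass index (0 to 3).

Answer: 2.5941 6.6187 10.3270 12.2128

Derivation:
Step 0: x=[5.0000 6.0000 8.0000 14.0000] v=[0.0000 0.0000 0.0000 0.0000]
Step 1: x=[4.6800 6.0800 8.3200 13.7600] v=[-1.6000 0.4000 1.6000 -1.2000]
Step 2: x=[4.0976 6.2272 8.8960 13.3248] v=[-2.9120 0.7360 2.8800 -2.1760]
Step 3: x=[3.3578 6.4175 9.6128 12.7753] v=[-3.6992 0.9517 3.5840 -2.7475]
Step 4: x=[2.5941 6.6187 10.3270 12.2128] v=[-3.8184 1.0059 3.5709 -2.8125]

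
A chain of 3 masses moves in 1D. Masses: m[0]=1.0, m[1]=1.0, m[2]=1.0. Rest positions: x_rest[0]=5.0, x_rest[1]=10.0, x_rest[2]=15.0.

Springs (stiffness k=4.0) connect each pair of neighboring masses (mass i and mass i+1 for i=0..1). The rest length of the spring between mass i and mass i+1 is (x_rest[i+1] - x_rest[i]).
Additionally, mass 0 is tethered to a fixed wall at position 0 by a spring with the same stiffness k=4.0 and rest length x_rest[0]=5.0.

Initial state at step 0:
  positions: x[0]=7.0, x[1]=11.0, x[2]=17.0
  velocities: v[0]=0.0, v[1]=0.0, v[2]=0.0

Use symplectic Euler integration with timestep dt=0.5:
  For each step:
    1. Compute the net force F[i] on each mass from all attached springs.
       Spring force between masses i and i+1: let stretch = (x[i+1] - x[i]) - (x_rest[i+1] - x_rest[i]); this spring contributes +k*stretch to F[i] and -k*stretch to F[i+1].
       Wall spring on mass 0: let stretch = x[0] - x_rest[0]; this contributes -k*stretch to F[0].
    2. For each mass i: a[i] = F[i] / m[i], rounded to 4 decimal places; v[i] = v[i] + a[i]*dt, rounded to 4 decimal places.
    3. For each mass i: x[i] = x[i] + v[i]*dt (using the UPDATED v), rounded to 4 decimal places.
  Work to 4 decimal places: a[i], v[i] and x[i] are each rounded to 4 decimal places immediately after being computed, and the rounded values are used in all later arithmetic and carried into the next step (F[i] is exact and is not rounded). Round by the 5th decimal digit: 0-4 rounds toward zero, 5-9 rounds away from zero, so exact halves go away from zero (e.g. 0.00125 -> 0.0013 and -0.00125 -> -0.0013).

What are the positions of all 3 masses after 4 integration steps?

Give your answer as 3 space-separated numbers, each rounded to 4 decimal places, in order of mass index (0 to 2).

Step 0: x=[7.0000 11.0000 17.0000] v=[0.0000 0.0000 0.0000]
Step 1: x=[4.0000 13.0000 16.0000] v=[-6.0000 4.0000 -2.0000]
Step 2: x=[6.0000 9.0000 17.0000] v=[4.0000 -8.0000 2.0000]
Step 3: x=[5.0000 10.0000 15.0000] v=[-2.0000 2.0000 -4.0000]
Step 4: x=[4.0000 11.0000 13.0000] v=[-2.0000 2.0000 -4.0000]

Answer: 4.0000 11.0000 13.0000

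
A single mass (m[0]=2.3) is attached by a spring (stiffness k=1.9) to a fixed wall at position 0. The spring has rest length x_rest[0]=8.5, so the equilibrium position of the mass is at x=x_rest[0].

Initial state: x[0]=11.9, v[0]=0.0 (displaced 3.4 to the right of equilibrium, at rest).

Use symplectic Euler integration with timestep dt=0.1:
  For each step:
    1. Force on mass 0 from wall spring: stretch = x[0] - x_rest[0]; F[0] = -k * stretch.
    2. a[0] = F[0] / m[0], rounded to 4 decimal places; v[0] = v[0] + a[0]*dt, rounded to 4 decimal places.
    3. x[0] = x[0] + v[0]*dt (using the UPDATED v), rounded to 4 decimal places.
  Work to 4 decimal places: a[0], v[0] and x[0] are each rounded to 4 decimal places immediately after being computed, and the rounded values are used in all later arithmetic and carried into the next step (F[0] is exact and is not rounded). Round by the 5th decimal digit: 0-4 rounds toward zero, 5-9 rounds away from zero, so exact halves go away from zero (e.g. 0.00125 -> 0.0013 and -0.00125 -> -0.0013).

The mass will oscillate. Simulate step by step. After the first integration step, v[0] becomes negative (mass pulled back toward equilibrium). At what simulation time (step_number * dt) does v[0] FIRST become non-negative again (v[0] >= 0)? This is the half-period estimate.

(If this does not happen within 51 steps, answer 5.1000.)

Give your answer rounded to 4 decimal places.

Answer: 3.5000

Derivation:
Step 0: x=[11.9000] v=[0.0000]
Step 1: x=[11.8719] v=[-0.2809]
Step 2: x=[11.8160] v=[-0.5595]
Step 3: x=[11.7327] v=[-0.8334]
Step 4: x=[11.6227] v=[-1.1005]
Step 5: x=[11.4869] v=[-1.3585]
Step 6: x=[11.3264] v=[-1.6052]
Step 7: x=[11.1425] v=[-1.8387]
Step 8: x=[10.9368] v=[-2.0570]
Step 9: x=[10.7110] v=[-2.2583]
Step 10: x=[10.4669] v=[-2.4410]
Step 11: x=[10.2066] v=[-2.6035]
Step 12: x=[9.9322] v=[-2.7445]
Step 13: x=[9.6459] v=[-2.8628]
Step 14: x=[9.3502] v=[-2.9575]
Step 15: x=[9.0474] v=[-3.0277]
Step 16: x=[8.7401] v=[-3.0729]
Step 17: x=[8.4308] v=[-3.0927]
Step 18: x=[8.1221] v=[-3.0870]
Step 19: x=[7.8165] v=[-3.0558]
Step 20: x=[7.5166] v=[-2.9993]
Step 21: x=[7.2248] v=[-2.9181]
Step 22: x=[6.9435] v=[-2.8128]
Step 23: x=[6.6751] v=[-2.6842]
Step 24: x=[6.4218] v=[-2.5335]
Step 25: x=[6.1856] v=[-2.3618]
Step 26: x=[5.9685] v=[-2.1706]
Step 27: x=[5.7724] v=[-1.9615]
Step 28: x=[5.5988] v=[-1.7362]
Step 29: x=[5.4492] v=[-1.4965]
Step 30: x=[5.3248] v=[-1.2445]
Step 31: x=[5.2266] v=[-0.9822]
Step 32: x=[5.1554] v=[-0.7118]
Step 33: x=[5.1119] v=[-0.4355]
Step 34: x=[5.0963] v=[-0.1556]
Step 35: x=[5.1089] v=[0.1256]
First v>=0 after going negative at step 35, time=3.5000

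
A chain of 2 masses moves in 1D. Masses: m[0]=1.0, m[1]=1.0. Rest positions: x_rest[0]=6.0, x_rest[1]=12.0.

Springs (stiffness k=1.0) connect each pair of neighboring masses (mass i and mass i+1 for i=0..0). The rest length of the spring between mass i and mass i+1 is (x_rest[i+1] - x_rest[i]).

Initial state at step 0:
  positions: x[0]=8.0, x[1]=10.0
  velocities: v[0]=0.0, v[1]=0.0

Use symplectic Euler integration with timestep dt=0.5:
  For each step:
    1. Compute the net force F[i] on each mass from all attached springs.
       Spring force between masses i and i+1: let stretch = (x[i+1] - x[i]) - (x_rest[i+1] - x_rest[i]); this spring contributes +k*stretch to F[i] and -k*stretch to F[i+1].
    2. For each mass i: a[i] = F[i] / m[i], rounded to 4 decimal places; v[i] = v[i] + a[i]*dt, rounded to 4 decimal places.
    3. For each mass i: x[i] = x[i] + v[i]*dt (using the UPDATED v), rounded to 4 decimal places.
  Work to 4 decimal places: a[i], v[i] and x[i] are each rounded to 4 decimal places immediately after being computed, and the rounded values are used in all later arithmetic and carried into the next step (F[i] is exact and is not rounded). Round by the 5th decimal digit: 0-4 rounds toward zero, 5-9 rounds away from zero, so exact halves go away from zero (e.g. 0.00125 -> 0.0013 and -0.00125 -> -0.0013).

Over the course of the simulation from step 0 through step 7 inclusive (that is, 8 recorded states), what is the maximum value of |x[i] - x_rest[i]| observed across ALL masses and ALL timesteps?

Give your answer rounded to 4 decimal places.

Answer: 2.1250

Derivation:
Step 0: x=[8.0000 10.0000] v=[0.0000 0.0000]
Step 1: x=[7.0000 11.0000] v=[-2.0000 2.0000]
Step 2: x=[5.5000 12.5000] v=[-3.0000 3.0000]
Step 3: x=[4.2500 13.7500] v=[-2.5000 2.5000]
Step 4: x=[3.8750 14.1250] v=[-0.7500 0.7500]
Step 5: x=[4.5625 13.4375] v=[1.3750 -1.3750]
Step 6: x=[5.9688 12.0313] v=[2.8125 -2.8125]
Step 7: x=[7.3907 10.6094] v=[2.8438 -2.8438]
Max displacement = 2.1250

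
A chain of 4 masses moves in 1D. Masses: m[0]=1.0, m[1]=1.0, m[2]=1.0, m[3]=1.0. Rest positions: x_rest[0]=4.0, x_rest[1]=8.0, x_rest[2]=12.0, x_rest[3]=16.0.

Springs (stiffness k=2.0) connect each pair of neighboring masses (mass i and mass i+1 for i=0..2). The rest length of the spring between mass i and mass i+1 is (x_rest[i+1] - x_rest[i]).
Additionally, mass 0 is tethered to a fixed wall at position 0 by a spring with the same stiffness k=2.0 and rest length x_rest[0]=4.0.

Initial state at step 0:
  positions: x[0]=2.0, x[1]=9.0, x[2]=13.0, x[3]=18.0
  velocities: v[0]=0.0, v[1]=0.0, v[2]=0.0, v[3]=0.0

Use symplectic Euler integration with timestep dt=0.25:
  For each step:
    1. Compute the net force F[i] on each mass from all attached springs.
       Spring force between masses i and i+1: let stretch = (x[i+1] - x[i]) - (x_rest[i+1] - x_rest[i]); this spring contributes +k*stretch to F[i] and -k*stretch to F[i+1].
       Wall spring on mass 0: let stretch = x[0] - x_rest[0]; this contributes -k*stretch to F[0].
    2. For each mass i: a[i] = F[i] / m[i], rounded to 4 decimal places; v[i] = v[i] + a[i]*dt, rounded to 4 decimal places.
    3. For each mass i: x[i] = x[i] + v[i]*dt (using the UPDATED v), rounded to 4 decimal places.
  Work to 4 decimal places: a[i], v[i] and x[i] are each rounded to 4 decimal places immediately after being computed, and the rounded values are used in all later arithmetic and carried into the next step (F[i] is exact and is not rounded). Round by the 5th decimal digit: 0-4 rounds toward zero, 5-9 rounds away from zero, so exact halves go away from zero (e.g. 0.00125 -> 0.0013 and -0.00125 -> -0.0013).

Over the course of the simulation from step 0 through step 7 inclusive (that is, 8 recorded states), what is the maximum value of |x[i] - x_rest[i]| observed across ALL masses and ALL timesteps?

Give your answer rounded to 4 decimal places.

Answer: 2.0941

Derivation:
Step 0: x=[2.0000 9.0000 13.0000 18.0000] v=[0.0000 0.0000 0.0000 0.0000]
Step 1: x=[2.6250 8.6250 13.1250 17.8750] v=[2.5000 -1.5000 0.5000 -0.5000]
Step 2: x=[3.6719 8.0625 13.2813 17.6563] v=[4.1875 -2.2500 0.6250 -0.8750]
Step 3: x=[4.8086 7.6035 13.3321 17.3907] v=[4.5469 -1.8359 0.2031 -1.0625]
Step 4: x=[5.6936 7.5112 13.1741 17.1178] v=[3.5401 -0.3691 -0.6319 -1.0918]
Step 5: x=[6.0941 7.8996 12.8012 16.8519] v=[1.6021 1.5536 -1.4915 -1.0637]
Step 6: x=[5.9586 8.6750 12.3220 16.5796] v=[-0.5422 3.1017 -1.9170 -1.0891]
Step 7: x=[5.4178 9.5668 11.9191 16.2751] v=[-2.1633 3.5670 -1.6117 -1.2179]
Max displacement = 2.0941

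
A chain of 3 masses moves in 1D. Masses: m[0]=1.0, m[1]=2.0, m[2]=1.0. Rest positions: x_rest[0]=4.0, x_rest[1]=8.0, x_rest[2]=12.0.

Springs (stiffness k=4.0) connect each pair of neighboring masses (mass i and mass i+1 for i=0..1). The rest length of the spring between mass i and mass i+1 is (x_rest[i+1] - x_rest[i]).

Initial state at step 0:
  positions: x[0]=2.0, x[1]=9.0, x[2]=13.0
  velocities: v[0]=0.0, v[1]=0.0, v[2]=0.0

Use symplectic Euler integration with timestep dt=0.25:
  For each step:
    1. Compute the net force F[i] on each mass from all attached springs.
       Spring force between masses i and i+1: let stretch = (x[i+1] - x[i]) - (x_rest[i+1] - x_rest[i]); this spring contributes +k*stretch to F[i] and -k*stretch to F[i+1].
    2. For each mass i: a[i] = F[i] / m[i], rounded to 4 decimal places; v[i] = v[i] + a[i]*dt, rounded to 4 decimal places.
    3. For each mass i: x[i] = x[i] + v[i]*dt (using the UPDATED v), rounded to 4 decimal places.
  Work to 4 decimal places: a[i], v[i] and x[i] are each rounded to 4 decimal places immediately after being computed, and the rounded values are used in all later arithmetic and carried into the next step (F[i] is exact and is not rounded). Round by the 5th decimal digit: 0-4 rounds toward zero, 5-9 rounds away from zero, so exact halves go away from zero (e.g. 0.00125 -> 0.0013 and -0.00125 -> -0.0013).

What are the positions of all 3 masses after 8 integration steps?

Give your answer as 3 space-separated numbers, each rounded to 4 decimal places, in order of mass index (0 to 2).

Answer: 4.0834 9.0441 10.8289

Derivation:
Step 0: x=[2.0000 9.0000 13.0000] v=[0.0000 0.0000 0.0000]
Step 1: x=[2.7500 8.6250 13.0000] v=[3.0000 -1.5000 0.0000]
Step 2: x=[3.9688 8.0625 12.9063] v=[4.8750 -2.2500 -0.3750]
Step 3: x=[5.2110 7.5938 12.6016] v=[4.9687 -1.8750 -1.2188]
Step 4: x=[6.0489 7.4532 12.0450] v=[3.3515 -0.5625 -2.2266]
Step 5: x=[6.2379 7.7110 11.3404] v=[0.7558 1.0313 -2.8184]
Step 6: x=[5.7951 8.2384 10.7285] v=[-1.7711 2.1095 -2.4478]
Step 7: x=[4.9632 8.7716 10.4940] v=[-3.3278 2.1329 -0.9379]
Step 8: x=[4.0834 9.0441 10.8289] v=[-3.5194 1.0899 1.3397]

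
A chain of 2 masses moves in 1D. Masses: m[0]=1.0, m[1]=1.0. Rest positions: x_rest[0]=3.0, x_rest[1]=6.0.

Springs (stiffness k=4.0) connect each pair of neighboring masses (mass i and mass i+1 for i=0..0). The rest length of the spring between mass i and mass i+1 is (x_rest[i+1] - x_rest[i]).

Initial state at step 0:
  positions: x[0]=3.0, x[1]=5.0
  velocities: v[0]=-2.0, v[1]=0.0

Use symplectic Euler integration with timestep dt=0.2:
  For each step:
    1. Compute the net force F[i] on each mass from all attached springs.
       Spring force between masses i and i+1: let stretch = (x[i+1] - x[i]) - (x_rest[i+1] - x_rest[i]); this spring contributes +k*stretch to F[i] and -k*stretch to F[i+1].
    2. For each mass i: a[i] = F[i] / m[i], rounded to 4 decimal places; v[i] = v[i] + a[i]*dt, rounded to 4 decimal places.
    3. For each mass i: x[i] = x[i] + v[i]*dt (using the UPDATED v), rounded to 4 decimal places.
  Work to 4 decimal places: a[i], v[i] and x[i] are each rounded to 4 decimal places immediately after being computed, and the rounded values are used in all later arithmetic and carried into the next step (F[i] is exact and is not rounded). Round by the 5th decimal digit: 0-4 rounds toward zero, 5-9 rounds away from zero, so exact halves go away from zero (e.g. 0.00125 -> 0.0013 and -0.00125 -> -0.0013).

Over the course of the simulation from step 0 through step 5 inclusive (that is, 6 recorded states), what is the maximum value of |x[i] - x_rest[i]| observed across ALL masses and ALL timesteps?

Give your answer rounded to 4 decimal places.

Answer: 2.1210

Derivation:
Step 0: x=[3.0000 5.0000] v=[-2.0000 0.0000]
Step 1: x=[2.4400 5.1600] v=[-2.8000 0.8000]
Step 2: x=[1.8352 5.3648] v=[-3.0240 1.0240]
Step 3: x=[1.3151 5.4849] v=[-2.6003 0.6003]
Step 4: x=[0.9822 5.4178] v=[-1.6645 -0.3355]
Step 5: x=[0.8790 5.1210] v=[-0.5160 -1.4840]
Max displacement = 2.1210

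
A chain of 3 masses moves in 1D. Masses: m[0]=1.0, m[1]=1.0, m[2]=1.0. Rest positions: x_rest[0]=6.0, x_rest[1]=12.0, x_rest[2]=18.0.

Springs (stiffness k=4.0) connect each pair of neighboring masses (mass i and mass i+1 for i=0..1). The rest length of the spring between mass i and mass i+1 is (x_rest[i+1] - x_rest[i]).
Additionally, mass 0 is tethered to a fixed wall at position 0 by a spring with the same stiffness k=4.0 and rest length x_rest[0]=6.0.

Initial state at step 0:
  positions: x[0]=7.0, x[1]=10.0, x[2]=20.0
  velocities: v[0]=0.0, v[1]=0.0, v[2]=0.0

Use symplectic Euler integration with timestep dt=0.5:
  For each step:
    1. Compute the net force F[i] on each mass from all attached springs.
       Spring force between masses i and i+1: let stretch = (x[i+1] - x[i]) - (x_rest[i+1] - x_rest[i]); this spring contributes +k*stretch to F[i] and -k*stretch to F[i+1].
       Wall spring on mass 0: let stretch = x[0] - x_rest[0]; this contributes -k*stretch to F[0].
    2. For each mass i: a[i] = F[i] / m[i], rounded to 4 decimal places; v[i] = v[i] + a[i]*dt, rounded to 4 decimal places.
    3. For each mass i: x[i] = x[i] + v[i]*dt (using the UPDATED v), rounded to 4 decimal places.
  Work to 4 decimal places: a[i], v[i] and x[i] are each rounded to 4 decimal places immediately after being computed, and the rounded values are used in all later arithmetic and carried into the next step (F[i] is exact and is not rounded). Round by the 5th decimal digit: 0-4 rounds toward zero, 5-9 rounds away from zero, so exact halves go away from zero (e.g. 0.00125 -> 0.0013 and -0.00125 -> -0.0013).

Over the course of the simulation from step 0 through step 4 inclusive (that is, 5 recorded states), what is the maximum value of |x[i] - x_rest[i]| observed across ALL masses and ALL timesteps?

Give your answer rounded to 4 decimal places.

Step 0: x=[7.0000 10.0000 20.0000] v=[0.0000 0.0000 0.0000]
Step 1: x=[3.0000 17.0000 16.0000] v=[-8.0000 14.0000 -8.0000]
Step 2: x=[10.0000 9.0000 19.0000] v=[14.0000 -16.0000 6.0000]
Step 3: x=[6.0000 12.0000 18.0000] v=[-8.0000 6.0000 -2.0000]
Step 4: x=[2.0000 15.0000 17.0000] v=[-8.0000 6.0000 -2.0000]
Max displacement = 5.0000

Answer: 5.0000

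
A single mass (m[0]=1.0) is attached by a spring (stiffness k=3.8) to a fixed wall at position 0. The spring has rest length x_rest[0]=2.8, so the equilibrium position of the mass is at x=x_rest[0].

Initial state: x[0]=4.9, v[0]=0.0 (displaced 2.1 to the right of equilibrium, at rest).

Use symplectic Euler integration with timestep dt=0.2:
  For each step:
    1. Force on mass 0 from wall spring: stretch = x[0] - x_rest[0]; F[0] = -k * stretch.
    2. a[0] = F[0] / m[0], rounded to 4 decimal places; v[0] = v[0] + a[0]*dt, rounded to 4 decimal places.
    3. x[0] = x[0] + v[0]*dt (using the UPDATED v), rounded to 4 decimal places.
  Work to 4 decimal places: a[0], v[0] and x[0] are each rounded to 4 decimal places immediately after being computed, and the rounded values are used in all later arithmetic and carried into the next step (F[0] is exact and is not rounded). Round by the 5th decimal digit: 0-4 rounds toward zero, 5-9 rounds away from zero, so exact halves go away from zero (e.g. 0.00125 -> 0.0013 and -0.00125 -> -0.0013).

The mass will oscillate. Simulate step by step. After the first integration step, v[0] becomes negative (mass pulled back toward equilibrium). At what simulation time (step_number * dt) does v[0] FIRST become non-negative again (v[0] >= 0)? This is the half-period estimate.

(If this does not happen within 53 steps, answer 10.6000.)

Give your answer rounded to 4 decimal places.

Step 0: x=[4.9000] v=[0.0000]
Step 1: x=[4.5808] v=[-1.5960]
Step 2: x=[3.9909] v=[-2.9494]
Step 3: x=[3.2200] v=[-3.8545]
Step 4: x=[2.3853] v=[-4.1737]
Step 5: x=[1.6136] v=[-3.8585]
Step 6: x=[1.0222] v=[-2.9568]
Step 7: x=[0.7011] v=[-1.6057]
Step 8: x=[0.6990] v=[-0.0105]
Step 9: x=[1.0163] v=[1.5863]
First v>=0 after going negative at step 9, time=1.8000

Answer: 1.8000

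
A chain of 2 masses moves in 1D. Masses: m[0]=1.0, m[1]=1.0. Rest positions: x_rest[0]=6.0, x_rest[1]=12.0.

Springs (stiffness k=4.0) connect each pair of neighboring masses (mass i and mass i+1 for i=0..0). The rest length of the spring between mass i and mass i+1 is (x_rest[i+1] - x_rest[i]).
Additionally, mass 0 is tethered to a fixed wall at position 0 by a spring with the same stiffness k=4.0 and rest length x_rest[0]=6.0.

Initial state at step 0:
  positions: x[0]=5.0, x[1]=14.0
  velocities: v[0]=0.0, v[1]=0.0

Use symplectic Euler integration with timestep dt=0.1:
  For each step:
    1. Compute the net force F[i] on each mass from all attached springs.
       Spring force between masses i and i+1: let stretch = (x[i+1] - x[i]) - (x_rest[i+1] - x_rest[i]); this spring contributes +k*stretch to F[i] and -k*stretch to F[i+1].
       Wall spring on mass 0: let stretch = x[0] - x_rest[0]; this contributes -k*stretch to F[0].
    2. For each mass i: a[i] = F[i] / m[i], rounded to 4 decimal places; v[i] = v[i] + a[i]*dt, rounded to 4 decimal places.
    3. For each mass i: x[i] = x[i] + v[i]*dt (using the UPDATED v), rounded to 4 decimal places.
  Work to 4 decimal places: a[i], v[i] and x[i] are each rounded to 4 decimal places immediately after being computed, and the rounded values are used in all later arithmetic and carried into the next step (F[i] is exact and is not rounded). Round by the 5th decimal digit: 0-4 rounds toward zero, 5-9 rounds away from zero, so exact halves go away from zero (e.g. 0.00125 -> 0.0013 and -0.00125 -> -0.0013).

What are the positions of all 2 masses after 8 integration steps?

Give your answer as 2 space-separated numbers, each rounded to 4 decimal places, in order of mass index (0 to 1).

Step 0: x=[5.0000 14.0000] v=[0.0000 0.0000]
Step 1: x=[5.1600 13.8800] v=[1.6000 -1.2000]
Step 2: x=[5.4624 13.6512] v=[3.0240 -2.2880]
Step 3: x=[5.8739 13.3349] v=[4.1146 -3.1635]
Step 4: x=[6.3488 12.9601] v=[4.7494 -3.7479]
Step 5: x=[6.8342 12.5609] v=[4.8544 -3.9924]
Step 6: x=[7.2753 12.1726] v=[4.4114 -3.8831]
Step 7: x=[7.6213 11.8284] v=[3.4602 -3.4420]
Step 8: x=[7.8308 11.5559] v=[2.0945 -2.7248]

Answer: 7.8308 11.5559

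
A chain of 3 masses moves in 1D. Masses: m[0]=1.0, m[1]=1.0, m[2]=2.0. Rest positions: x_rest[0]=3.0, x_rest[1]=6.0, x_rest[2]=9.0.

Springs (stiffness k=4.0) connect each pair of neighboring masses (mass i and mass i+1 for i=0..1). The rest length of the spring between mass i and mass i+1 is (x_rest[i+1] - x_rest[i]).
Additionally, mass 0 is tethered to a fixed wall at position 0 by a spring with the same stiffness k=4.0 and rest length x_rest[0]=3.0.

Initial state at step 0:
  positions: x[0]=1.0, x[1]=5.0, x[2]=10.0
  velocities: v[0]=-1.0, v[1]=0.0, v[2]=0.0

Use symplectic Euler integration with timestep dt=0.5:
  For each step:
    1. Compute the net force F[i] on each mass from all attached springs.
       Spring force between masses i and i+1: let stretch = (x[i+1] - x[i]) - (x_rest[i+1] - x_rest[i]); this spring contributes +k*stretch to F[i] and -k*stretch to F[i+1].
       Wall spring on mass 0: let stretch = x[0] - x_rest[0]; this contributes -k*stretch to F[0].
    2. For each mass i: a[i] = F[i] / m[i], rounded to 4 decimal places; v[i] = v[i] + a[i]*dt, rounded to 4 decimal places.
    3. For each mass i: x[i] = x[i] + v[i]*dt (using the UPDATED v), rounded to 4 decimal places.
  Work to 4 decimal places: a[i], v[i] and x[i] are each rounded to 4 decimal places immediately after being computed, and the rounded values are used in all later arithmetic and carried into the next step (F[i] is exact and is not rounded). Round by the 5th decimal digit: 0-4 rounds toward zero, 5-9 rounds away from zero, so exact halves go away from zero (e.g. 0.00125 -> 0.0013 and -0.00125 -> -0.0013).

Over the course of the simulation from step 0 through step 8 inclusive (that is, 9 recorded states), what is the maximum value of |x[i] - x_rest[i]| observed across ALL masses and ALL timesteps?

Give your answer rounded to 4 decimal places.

Answer: 2.2500

Derivation:
Step 0: x=[1.0000 5.0000 10.0000] v=[-1.0000 0.0000 0.0000]
Step 1: x=[3.5000 6.0000 9.0000] v=[5.0000 2.0000 -2.0000]
Step 2: x=[5.0000 7.5000 8.0000] v=[3.0000 3.0000 -2.0000]
Step 3: x=[4.0000 7.0000 8.2500] v=[-2.0000 -1.0000 0.5000]
Step 4: x=[2.0000 4.7500 9.3750] v=[-4.0000 -4.5000 2.2500]
Step 5: x=[0.7500 4.3750 9.6875] v=[-2.5000 -0.7500 0.6250]
Step 6: x=[2.3750 5.6875 8.8438] v=[3.2500 2.6250 -1.6875]
Step 7: x=[4.9375 6.8438 7.9219] v=[5.1250 2.3126 -1.8438]
Step 8: x=[4.4688 7.1719 7.9610] v=[-0.9374 0.6562 0.0781]
Max displacement = 2.2500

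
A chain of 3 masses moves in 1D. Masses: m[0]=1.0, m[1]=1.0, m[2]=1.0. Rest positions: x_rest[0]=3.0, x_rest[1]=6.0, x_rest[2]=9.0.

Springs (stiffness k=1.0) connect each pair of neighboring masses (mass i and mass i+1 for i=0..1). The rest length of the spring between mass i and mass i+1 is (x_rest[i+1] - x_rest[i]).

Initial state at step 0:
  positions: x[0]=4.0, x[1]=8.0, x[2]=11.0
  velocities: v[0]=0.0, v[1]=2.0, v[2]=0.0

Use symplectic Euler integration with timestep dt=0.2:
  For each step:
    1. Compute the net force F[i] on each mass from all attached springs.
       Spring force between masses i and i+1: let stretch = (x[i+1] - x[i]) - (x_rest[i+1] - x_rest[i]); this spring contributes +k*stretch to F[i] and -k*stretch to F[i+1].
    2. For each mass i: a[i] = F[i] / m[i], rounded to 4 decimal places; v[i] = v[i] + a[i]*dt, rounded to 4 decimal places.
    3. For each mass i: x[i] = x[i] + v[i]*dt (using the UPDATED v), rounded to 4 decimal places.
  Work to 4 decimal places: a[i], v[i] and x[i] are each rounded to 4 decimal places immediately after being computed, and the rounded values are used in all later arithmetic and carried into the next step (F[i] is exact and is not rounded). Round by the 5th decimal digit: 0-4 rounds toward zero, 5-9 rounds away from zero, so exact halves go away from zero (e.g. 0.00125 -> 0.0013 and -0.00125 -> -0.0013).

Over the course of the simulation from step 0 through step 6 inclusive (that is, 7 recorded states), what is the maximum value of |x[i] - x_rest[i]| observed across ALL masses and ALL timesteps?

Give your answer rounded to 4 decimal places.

Step 0: x=[4.0000 8.0000 11.0000] v=[0.0000 2.0000 0.0000]
Step 1: x=[4.0400 8.3600 11.0000] v=[0.2000 1.8000 0.0000]
Step 2: x=[4.1328 8.6528 11.0144] v=[0.4640 1.4640 0.0720]
Step 3: x=[4.2864 8.8593 11.0543] v=[0.7680 1.0323 0.1997]
Step 4: x=[4.5029 8.9706 11.1264] v=[1.0826 0.5567 0.3607]
Step 5: x=[4.7781 8.9895 11.2323] v=[1.3761 0.0943 0.5295]
Step 6: x=[5.1018 8.9296 11.3685] v=[1.6184 -0.2994 0.6809]
Max displacement = 2.9895

Answer: 2.9895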